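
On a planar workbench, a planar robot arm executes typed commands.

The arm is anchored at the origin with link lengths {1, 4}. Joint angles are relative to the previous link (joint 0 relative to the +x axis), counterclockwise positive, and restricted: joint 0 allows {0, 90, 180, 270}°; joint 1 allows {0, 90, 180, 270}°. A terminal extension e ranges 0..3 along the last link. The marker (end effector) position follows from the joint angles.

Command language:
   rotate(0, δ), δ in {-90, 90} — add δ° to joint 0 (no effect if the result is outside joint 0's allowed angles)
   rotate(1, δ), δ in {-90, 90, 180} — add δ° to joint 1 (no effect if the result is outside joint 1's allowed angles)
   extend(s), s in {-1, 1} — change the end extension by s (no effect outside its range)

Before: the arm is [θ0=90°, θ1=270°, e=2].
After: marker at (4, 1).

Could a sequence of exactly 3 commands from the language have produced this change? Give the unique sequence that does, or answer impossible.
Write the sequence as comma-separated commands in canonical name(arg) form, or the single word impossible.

extend(-1), extend(-1), extend(-1)

start: [θ0=90°, θ1=270°, e=2]
step 1 (extend(-1)): [θ0=90°, θ1=270°, e=1]
step 2 (extend(-1)): [θ0=90°, θ1=270°, e=0]
step 3 (extend(-1)): [θ0=90°, θ1=270°, e=0]
all 343 alternatives checked — unique.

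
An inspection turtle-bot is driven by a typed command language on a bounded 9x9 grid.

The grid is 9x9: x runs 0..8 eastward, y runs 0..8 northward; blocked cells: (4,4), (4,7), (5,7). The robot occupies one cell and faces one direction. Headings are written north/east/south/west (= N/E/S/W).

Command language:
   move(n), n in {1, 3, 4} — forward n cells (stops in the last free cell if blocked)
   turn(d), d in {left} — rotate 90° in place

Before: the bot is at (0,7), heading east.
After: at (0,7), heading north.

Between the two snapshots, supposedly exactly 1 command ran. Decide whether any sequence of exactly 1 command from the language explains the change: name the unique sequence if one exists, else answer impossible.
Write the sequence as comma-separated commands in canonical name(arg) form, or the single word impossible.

turn(left)

key: parked at (0,7) the whole time — nothing moves the robot
from: at (0,7), heading east
[1] after turn(left): at (0,7), heading north
uniquely the one of 4 1-step routes that fits.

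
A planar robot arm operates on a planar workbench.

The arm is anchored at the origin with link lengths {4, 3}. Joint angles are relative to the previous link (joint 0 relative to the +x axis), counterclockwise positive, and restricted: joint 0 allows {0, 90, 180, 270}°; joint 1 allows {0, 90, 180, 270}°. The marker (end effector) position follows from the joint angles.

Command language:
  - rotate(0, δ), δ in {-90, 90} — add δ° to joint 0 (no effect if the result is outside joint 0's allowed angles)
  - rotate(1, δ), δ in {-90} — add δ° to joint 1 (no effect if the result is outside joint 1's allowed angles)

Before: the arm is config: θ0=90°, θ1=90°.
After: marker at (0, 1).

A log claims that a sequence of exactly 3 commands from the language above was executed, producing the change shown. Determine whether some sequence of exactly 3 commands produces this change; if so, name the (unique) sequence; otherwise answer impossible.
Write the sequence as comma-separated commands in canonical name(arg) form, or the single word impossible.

rotate(1, -90), rotate(1, -90), rotate(1, -90)

start: config: θ0=90°, θ1=90°
[1] after rotate(1, -90): config: θ0=90°, θ1=0°
[2] after rotate(1, -90): config: θ0=90°, θ1=270°
[3] after rotate(1, -90): config: θ0=90°, θ1=180°
uniquely the one of 27 3-step routes that fits.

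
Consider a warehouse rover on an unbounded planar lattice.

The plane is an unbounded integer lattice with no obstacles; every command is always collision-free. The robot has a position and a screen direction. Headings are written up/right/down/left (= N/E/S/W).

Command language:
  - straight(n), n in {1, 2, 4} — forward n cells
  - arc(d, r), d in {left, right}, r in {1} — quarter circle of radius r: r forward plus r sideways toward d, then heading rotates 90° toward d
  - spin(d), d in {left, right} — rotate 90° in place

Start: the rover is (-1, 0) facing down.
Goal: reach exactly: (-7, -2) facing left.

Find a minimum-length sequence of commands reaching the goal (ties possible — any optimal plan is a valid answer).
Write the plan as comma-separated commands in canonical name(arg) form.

initial: (-1, 0) facing down
step 1 (arc(right, 1)): (-2, -1) facing left
step 2 (arc(left, 1)): (-3, -2) facing down
step 3 (spin(right)): (-3, -2) facing left
step 4 (straight(4)): (-7, -2) facing left
no 3-step plan works, so 4 is optimal.

arc(right, 1), arc(left, 1), spin(right), straight(4)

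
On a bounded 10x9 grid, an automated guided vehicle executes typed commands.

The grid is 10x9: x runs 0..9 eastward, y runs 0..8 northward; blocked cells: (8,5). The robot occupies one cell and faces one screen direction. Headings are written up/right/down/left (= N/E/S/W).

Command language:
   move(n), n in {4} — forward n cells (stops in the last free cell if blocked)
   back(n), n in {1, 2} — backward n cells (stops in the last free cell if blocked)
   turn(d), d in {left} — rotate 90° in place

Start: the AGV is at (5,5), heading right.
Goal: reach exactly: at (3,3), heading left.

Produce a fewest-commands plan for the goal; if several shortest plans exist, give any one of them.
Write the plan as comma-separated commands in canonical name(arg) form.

back(2), turn(left), back(2), turn(left)

initial: at (5,5), heading right
step 1 (back(2)): at (3,5), heading right
step 2 (turn(left)): at (3,5), heading up
step 3 (back(2)): at (3,3), heading up
step 4 (turn(left)): at (3,3), heading left
no 3-step plan works, so 4 is optimal.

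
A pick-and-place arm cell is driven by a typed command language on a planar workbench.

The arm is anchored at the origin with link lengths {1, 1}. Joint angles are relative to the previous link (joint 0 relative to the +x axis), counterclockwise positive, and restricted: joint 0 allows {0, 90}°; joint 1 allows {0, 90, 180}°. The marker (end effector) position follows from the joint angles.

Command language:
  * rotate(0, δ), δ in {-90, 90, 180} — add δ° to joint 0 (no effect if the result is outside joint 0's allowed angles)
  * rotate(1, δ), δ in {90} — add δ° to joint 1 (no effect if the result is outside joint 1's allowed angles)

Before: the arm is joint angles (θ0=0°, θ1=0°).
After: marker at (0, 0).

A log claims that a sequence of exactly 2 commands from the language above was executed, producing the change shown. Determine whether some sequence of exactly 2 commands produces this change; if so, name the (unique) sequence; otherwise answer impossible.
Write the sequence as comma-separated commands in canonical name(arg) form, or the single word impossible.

start: joint angles (θ0=0°, θ1=0°)
step 1 (rotate(1, 90)): joint angles (θ0=0°, θ1=90°)
step 2 (rotate(1, 90)): joint angles (θ0=0°, θ1=180°)
uniquely the one of 16 2-step routes that fits.

rotate(1, 90), rotate(1, 90)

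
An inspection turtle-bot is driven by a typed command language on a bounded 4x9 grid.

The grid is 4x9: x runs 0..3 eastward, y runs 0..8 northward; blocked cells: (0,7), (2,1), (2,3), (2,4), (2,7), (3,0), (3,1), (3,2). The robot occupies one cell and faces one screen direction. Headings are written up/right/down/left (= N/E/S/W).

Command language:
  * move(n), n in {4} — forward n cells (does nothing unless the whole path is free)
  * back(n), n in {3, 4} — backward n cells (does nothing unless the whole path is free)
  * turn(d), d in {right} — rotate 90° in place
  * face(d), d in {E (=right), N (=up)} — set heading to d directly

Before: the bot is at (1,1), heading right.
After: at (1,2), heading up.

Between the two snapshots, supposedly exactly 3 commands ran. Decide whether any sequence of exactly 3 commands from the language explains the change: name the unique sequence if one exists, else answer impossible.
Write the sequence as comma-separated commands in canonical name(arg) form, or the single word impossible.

face(N), move(4), back(3)

key: cell and facing (now N) both changed — the 3 commands mix motion and turning
begin: at (1,1), heading right
step 1 (face(N)): at (1,1), heading up
step 2 (move(4)): at (1,5), heading up
step 3 (back(3)): at (1,2), heading up
no rival 3-sequence matches.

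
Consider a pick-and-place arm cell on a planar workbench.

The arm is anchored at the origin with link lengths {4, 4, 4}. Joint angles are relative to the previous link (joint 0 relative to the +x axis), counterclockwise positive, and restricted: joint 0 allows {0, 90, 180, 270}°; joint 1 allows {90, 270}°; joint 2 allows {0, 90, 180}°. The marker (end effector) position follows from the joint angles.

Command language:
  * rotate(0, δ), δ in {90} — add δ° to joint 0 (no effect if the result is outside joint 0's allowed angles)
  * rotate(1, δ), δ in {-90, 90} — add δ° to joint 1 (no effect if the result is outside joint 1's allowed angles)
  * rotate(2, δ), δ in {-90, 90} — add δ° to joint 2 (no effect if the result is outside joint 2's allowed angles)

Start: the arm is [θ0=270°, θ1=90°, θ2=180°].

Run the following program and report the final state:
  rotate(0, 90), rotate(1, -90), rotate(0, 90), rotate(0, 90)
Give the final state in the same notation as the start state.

[θ0=180°, θ1=90°, θ2=180°]

start: [θ0=270°, θ1=90°, θ2=180°]
[1] after rotate(0, 90): [θ0=0°, θ1=90°, θ2=180°]
[2] after rotate(1, -90): [θ0=0°, θ1=90°, θ2=180°]
[3] after rotate(0, 90): [θ0=90°, θ1=90°, θ2=180°]
[4] after rotate(0, 90): [θ0=180°, θ1=90°, θ2=180°]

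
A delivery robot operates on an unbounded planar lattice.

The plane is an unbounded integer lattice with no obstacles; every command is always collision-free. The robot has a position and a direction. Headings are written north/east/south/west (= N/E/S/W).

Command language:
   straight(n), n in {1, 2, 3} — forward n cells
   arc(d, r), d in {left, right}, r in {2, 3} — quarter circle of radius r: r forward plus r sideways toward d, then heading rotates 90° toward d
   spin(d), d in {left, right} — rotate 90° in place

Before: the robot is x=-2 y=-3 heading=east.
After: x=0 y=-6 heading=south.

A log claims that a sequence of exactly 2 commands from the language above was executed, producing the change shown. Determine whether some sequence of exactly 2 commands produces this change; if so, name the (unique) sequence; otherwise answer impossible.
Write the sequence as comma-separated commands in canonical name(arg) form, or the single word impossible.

arc(right, 2), straight(1)

key: running straight(1) before arc(right, 2) would end elsewhere — order is forced
begin: x=-2 y=-3 heading=east
t=1 arc(right, 2) ⇒ x=0 y=-5 heading=south
t=2 straight(1) ⇒ x=0 y=-6 heading=south
uniquely the one of 81 2-step routes that fits.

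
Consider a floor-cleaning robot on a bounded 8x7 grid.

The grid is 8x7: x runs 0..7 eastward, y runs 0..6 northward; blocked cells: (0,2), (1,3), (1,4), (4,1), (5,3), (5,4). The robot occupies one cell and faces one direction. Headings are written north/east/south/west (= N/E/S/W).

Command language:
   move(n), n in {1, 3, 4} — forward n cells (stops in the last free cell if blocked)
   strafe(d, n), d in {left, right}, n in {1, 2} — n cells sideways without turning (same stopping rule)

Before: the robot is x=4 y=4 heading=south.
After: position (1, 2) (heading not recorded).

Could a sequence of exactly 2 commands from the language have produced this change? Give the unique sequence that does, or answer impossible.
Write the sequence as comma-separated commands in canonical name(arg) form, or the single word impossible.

every 2-command combo misses the target.

impossible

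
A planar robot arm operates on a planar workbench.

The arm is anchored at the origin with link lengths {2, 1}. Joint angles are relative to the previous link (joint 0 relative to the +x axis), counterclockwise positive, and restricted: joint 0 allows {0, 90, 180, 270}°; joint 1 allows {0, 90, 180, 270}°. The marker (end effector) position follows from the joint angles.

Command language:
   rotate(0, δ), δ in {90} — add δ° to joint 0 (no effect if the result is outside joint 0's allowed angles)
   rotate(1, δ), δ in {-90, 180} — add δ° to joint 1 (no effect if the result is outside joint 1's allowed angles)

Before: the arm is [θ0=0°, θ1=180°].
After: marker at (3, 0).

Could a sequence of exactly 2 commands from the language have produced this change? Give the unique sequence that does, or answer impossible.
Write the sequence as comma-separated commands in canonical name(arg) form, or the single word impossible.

t0: [θ0=0°, θ1=180°]
[1] after rotate(1, -90): [θ0=0°, θ1=90°]
[2] after rotate(1, -90): [θ0=0°, θ1=0°]
all 9 alternatives checked — unique.

rotate(1, -90), rotate(1, -90)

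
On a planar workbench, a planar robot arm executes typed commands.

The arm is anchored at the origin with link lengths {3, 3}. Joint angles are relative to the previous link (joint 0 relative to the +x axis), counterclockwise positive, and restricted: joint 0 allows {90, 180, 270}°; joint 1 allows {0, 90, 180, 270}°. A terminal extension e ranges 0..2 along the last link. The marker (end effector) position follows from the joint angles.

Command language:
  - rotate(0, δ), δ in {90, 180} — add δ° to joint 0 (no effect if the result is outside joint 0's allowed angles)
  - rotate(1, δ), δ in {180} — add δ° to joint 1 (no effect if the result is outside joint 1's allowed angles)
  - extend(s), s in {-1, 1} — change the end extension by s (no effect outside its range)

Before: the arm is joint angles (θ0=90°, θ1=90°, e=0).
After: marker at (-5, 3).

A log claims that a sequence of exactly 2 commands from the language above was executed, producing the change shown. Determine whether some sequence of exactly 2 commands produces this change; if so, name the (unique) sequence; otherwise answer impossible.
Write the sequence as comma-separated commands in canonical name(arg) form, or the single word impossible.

extend(1), extend(1)

begin: joint angles (θ0=90°, θ1=90°, e=0)
[1] after extend(1): joint angles (θ0=90°, θ1=90°, e=1)
[2] after extend(1): joint angles (θ0=90°, θ1=90°, e=2)
all 25 alternatives checked — unique.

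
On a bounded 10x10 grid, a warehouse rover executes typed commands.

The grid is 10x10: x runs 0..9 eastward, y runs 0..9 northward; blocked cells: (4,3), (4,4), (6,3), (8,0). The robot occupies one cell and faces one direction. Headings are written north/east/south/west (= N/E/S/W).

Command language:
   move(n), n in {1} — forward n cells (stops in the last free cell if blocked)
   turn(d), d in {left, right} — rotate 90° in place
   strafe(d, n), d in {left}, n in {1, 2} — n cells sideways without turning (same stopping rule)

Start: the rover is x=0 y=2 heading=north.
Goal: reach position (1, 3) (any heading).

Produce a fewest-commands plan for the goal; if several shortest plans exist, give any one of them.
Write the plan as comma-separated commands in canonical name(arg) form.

move(1), turn(right), move(1)

initial: x=0 y=2 heading=north
step 1 (move(1)): x=0 y=3 heading=north
step 2 (turn(right)): x=0 y=3 heading=east
step 3 (move(1)): x=1 y=3 heading=east
no 2-step plan works, so 3 is optimal.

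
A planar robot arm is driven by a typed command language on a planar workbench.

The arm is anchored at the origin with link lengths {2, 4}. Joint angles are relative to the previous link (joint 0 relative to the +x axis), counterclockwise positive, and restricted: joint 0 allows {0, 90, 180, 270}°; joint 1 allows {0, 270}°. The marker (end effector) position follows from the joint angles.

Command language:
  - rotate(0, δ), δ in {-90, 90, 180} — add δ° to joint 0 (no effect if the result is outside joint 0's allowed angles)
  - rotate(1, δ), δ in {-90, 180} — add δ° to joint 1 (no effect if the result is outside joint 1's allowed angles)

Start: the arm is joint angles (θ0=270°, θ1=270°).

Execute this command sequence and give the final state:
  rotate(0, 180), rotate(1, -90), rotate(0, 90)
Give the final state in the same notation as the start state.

joint angles (θ0=180°, θ1=270°)

initial: joint angles (θ0=270°, θ1=270°)
[1] after rotate(0, 180): joint angles (θ0=90°, θ1=270°)
[2] after rotate(1, -90): joint angles (θ0=90°, θ1=270°)
[3] after rotate(0, 90): joint angles (θ0=180°, θ1=270°)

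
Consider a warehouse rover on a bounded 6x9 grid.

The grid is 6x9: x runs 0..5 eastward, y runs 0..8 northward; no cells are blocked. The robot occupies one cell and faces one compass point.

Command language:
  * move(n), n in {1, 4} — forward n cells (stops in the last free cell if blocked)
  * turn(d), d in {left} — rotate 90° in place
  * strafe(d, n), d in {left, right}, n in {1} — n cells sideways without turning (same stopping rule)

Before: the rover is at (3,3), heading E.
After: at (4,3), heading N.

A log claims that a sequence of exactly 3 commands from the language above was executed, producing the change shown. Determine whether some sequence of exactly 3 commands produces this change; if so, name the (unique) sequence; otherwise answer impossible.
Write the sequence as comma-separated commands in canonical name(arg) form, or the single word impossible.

move(4), turn(left), strafe(left, 1)

key: position moved to (4,3) AND the heading swung to N — translation plus rotation needed
from: at (3,3), heading E
t=1 move(4) ⇒ at (5,3), heading E
t=2 turn(left) ⇒ at (5,3), heading N
t=3 strafe(left, 1) ⇒ at (4,3), heading N
all 125 alternatives checked — unique.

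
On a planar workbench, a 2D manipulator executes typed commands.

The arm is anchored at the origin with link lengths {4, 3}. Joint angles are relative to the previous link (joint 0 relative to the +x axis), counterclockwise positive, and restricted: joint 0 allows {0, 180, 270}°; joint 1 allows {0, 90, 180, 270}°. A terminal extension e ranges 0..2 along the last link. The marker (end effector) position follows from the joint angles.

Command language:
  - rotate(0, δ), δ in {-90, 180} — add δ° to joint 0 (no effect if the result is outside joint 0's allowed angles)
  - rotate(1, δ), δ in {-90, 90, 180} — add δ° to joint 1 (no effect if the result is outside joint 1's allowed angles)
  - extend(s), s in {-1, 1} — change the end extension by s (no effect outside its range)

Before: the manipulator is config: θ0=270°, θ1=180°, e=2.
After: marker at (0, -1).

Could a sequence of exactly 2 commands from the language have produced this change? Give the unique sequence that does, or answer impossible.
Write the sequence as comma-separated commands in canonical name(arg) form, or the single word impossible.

extend(-1), extend(-1)

begin: config: θ0=270°, θ1=180°, e=2
step 1 (extend(-1)): config: θ0=270°, θ1=180°, e=1
step 2 (extend(-1)): config: θ0=270°, θ1=180°, e=0
uniquely the one of 49 2-step routes that fits.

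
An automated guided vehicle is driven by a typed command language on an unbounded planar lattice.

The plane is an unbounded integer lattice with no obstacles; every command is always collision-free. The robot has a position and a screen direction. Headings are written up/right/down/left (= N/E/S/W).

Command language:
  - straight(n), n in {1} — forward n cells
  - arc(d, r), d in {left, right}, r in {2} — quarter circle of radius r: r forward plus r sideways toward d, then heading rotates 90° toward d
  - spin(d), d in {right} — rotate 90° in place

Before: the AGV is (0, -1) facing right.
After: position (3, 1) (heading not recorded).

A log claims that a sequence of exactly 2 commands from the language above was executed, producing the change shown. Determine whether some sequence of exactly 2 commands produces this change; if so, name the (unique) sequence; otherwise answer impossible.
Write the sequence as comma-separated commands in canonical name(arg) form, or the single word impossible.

key: running arc(left, 2) before straight(1) would end elsewhere — order is forced
begin: (0, -1) facing right
t=1 straight(1) ⇒ (1, -1) facing right
t=2 arc(left, 2) ⇒ (3, 1) facing up
uniquely the one of 16 2-step routes that fits.

straight(1), arc(left, 2)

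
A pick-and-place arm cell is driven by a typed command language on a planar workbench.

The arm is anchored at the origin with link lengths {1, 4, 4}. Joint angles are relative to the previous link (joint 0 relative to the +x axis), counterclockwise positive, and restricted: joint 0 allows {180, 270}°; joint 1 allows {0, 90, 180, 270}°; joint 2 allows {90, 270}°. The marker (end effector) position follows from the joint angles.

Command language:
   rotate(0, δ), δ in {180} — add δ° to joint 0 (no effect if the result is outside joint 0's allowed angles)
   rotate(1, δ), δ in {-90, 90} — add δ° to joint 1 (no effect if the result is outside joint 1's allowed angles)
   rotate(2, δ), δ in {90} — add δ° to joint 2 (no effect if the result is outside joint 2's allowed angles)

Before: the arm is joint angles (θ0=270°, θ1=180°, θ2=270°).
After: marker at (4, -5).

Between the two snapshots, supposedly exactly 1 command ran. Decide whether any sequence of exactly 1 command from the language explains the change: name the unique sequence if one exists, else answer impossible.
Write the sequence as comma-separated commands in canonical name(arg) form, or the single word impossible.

t0: joint angles (θ0=270°, θ1=180°, θ2=270°)
t=1 rotate(1, -90) ⇒ joint angles (θ0=270°, θ1=90°, θ2=270°)
no other 1-command option fits: unique.

rotate(1, -90)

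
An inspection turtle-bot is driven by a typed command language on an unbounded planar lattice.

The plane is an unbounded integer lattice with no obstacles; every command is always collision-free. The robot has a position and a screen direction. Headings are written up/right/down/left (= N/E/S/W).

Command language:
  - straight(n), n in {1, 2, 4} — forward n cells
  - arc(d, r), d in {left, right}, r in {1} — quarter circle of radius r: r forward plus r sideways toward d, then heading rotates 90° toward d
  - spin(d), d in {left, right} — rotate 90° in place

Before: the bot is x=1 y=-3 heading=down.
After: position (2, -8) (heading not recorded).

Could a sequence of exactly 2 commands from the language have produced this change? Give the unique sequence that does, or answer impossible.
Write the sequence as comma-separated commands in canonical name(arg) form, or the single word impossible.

key: running arc(left, 1) before straight(4) would end elsewhere — order is forced
from: x=1 y=-3 heading=down
[1] after straight(4): x=1 y=-7 heading=down
[2] after arc(left, 1): x=2 y=-8 heading=right
no other 2-command option fits: unique.

straight(4), arc(left, 1)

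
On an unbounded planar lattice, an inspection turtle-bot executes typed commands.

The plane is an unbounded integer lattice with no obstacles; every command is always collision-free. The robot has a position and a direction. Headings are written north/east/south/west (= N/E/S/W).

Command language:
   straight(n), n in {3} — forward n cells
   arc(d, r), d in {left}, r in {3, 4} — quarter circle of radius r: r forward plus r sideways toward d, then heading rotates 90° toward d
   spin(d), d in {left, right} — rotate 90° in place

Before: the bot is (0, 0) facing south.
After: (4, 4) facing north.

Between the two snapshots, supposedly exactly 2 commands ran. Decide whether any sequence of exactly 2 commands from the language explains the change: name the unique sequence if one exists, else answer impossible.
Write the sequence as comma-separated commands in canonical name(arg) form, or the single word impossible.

key: order matters: swapping spin(left) and arc(left, 4) lands elsewhere
from: (0, 0) facing south
1. spin(left) → (0, 0) facing east
2. arc(left, 4) → (4, 4) facing north
uniquely the one of 25 2-step routes that fits.

spin(left), arc(left, 4)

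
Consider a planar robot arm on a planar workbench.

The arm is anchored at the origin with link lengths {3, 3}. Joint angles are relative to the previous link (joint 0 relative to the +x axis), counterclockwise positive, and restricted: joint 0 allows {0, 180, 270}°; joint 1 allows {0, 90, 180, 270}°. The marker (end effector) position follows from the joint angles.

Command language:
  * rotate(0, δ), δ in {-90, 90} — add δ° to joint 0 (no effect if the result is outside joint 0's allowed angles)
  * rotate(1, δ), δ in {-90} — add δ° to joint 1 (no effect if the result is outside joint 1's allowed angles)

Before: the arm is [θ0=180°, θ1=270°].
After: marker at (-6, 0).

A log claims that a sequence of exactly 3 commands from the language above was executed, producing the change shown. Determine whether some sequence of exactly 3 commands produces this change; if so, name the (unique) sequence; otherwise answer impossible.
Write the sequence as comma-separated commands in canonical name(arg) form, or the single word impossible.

begin: [θ0=180°, θ1=270°]
step 1 (rotate(1, -90)): [θ0=180°, θ1=180°]
step 2 (rotate(1, -90)): [θ0=180°, θ1=90°]
step 3 (rotate(1, -90)): [θ0=180°, θ1=0°]
all 27 alternatives checked — unique.

rotate(1, -90), rotate(1, -90), rotate(1, -90)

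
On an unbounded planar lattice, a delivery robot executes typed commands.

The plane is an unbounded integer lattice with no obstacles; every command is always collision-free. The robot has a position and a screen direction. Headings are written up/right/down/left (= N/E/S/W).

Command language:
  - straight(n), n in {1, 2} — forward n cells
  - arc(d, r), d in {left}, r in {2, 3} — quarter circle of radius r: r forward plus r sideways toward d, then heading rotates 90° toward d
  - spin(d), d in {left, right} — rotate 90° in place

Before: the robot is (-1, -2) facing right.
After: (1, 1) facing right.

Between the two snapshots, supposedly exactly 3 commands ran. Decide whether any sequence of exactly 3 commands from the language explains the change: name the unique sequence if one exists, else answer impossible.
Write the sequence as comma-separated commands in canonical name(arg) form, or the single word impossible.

arc(left, 2), straight(1), spin(right)

key: running spin(right) before arc(left, 2) would end elsewhere — order is forced
start: (-1, -2) facing right
[1] after arc(left, 2): (1, 0) facing up
[2] after straight(1): (1, 1) facing up
[3] after spin(right): (1, 1) facing right
no other 3-command option fits: unique.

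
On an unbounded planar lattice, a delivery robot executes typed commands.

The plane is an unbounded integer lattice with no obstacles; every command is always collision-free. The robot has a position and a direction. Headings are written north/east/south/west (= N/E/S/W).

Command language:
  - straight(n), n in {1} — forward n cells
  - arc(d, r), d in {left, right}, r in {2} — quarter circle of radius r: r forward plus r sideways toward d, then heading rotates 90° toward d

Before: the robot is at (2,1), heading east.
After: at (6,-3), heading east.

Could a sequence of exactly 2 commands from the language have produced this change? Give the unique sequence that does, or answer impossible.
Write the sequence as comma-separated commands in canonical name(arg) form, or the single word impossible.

key: order matters: swapping arc(right, 2) and arc(left, 2) lands elsewhere
t0: at (2,1), heading east
[1] after arc(right, 2): at (4,-1), heading south
[2] after arc(left, 2): at (6,-3), heading east
uniquely the one of 9 2-step routes that fits.

arc(right, 2), arc(left, 2)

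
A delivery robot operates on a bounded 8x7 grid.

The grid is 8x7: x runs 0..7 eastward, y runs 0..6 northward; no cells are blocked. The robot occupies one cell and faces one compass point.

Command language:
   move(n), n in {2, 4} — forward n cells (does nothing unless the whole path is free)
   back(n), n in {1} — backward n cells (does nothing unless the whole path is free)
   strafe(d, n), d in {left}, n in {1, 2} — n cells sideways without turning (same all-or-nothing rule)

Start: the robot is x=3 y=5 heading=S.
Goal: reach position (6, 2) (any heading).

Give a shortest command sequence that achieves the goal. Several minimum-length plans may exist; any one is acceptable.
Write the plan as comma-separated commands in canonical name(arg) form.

strafe(left, 2), strafe(left, 1), move(4), back(1)

t0: x=3 y=5 heading=S
step 1 (strafe(left, 2)): x=5 y=5 heading=S
step 2 (strafe(left, 1)): x=6 y=5 heading=S
step 3 (move(4)): x=6 y=1 heading=S
step 4 (back(1)): x=6 y=2 heading=S
minimal: 4 command(s), checked below 4.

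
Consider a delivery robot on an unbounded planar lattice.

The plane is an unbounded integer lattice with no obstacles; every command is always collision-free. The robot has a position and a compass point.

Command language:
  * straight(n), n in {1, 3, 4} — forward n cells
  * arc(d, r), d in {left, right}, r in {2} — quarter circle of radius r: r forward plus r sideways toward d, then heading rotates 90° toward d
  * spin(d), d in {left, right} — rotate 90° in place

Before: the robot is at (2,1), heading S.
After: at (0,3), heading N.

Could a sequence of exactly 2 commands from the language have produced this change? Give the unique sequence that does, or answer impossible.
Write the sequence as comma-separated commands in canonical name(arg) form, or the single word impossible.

key: order matters: swapping spin(right) and arc(right, 2) lands elsewhere
t0: at (2,1), heading S
step 1 (spin(right)): at (2,1), heading W
step 2 (arc(right, 2)): at (0,3), heading N
uniquely the one of 49 2-step routes that fits.

spin(right), arc(right, 2)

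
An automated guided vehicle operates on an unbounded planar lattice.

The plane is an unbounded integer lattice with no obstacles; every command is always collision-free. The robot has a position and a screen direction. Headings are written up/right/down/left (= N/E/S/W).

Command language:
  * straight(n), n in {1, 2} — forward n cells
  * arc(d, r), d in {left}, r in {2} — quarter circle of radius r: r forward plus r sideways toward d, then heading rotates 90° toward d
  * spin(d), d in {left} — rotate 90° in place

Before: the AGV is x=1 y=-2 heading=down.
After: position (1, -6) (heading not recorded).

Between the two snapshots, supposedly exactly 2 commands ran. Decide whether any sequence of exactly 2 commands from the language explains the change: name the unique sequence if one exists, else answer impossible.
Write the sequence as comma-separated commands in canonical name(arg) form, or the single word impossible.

initial: x=1 y=-2 heading=down
1. straight(2) → x=1 y=-4 heading=down
2. straight(2) → x=1 y=-6 heading=down
uniquely the one of 16 2-step routes that fits.

straight(2), straight(2)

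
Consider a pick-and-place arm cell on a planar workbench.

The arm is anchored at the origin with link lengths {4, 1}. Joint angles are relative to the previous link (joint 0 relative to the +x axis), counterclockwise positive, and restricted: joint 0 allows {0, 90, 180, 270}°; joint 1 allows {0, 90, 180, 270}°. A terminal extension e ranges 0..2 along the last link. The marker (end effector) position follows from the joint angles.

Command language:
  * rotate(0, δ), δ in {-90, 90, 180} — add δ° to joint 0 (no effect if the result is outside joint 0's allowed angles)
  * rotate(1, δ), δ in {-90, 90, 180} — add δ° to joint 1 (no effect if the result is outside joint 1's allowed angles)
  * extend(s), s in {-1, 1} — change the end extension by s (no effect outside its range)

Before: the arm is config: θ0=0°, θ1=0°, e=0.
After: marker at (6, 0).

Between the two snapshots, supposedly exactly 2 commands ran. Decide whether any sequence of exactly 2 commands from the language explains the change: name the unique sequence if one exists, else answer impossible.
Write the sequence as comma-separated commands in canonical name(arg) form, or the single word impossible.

key: running extend(1) before extend(-1) would end elsewhere — order is forced
begin: config: θ0=0°, θ1=0°, e=0
1. extend(-1) → config: θ0=0°, θ1=0°, e=0
2. extend(1) → config: θ0=0°, θ1=0°, e=1
no rival 2-sequence matches.

extend(-1), extend(1)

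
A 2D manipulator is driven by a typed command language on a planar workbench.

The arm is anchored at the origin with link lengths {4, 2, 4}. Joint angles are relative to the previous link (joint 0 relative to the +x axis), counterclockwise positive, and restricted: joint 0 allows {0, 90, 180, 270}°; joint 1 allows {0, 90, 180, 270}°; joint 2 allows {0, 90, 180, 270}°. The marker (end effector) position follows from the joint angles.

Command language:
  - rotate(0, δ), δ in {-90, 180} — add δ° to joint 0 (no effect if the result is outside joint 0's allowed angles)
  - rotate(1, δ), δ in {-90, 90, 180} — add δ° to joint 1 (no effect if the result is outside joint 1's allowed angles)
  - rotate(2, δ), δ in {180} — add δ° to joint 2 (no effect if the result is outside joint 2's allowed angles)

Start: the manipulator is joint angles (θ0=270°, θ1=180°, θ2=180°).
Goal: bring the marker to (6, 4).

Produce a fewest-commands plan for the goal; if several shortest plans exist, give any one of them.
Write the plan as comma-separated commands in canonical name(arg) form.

rotate(2, 180), rotate(1, 90), rotate(0, 180)

from: joint angles (θ0=270°, θ1=180°, θ2=180°)
t=1 rotate(2, 180) ⇒ joint angles (θ0=270°, θ1=180°, θ2=0°)
t=2 rotate(1, 90) ⇒ joint angles (θ0=270°, θ1=270°, θ2=0°)
t=3 rotate(0, 180) ⇒ joint angles (θ0=90°, θ1=270°, θ2=0°)
shorter routes all fall short; 3 is best.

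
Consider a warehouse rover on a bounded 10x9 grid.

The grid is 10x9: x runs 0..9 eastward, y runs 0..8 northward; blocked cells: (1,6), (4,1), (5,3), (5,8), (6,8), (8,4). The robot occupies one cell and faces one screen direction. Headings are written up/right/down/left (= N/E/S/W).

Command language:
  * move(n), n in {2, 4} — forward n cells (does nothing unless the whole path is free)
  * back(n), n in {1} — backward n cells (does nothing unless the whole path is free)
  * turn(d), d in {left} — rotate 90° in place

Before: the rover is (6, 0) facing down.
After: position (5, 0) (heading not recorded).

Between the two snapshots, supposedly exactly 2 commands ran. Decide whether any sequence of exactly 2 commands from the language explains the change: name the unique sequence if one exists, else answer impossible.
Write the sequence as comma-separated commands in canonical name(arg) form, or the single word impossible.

turn(left), back(1)

key: running back(1) before turn(left) would end elsewhere — order is forced
start: (6, 0) facing down
[1] after turn(left): (6, 0) facing right
[2] after back(1): (5, 0) facing right
no other 2-command option fits: unique.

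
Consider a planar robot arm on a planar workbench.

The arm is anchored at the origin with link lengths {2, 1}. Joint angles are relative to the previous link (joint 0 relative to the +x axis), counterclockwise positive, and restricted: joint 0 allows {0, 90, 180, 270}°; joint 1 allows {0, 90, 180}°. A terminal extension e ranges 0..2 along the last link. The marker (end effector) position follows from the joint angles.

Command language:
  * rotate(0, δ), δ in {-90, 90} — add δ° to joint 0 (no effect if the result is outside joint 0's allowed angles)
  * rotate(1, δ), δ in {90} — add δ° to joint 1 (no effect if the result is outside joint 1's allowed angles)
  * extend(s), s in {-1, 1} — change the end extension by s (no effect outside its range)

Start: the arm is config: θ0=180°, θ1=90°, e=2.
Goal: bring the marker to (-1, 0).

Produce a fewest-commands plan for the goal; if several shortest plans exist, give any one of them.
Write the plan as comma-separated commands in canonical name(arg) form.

start: config: θ0=180°, θ1=90°, e=2
1. extend(-1) → config: θ0=180°, θ1=90°, e=1
2. extend(-1) → config: θ0=180°, θ1=90°, e=0
3. rotate(1, 90) → config: θ0=180°, θ1=180°, e=0
nothing shorter than 3 reaches the goal.

extend(-1), extend(-1), rotate(1, 90)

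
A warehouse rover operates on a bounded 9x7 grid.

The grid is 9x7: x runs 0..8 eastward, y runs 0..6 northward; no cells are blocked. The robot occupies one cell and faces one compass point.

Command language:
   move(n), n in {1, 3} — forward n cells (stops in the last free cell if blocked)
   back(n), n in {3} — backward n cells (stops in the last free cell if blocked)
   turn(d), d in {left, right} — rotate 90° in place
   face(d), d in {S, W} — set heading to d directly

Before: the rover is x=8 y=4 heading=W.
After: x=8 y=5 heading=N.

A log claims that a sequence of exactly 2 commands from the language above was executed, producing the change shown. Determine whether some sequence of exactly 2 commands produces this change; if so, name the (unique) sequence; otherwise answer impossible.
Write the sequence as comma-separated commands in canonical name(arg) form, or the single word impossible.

turn(right), move(1)

key: position moved to (8,5) AND the heading swung to N — translation plus rotation needed
begin: x=8 y=4 heading=W
t=1 turn(right) ⇒ x=8 y=4 heading=N
t=2 move(1) ⇒ x=8 y=5 heading=N
all 49 alternatives checked — unique.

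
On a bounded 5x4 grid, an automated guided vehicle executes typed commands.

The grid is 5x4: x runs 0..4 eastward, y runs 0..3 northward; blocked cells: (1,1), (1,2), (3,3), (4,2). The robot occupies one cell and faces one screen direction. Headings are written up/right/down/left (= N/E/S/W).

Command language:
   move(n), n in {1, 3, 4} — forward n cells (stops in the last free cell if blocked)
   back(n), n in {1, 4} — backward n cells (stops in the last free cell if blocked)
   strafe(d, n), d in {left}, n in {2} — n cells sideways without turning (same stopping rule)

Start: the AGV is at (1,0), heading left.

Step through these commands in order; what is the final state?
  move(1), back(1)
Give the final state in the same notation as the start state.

at (1,0), heading left

begin: at (1,0), heading left
t=1 move(1) ⇒ at (0,0), heading left
t=2 back(1) ⇒ at (1,0), heading left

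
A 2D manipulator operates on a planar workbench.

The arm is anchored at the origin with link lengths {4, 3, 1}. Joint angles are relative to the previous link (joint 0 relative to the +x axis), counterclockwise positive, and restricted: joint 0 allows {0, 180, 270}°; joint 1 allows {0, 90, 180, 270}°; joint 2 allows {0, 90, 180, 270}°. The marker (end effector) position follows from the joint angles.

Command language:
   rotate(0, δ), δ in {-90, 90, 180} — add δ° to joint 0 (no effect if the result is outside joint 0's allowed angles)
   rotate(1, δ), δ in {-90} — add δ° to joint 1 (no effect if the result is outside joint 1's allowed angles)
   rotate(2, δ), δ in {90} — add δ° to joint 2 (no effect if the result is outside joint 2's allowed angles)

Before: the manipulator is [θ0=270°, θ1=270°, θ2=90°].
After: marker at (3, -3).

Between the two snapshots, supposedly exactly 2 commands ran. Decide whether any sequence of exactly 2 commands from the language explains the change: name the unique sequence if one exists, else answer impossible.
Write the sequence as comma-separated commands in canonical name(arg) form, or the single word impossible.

from: [θ0=270°, θ1=270°, θ2=90°]
1. rotate(1, -90) → [θ0=270°, θ1=180°, θ2=90°]
2. rotate(1, -90) → [θ0=270°, θ1=90°, θ2=90°]
no other 2-command option fits: unique.

rotate(1, -90), rotate(1, -90)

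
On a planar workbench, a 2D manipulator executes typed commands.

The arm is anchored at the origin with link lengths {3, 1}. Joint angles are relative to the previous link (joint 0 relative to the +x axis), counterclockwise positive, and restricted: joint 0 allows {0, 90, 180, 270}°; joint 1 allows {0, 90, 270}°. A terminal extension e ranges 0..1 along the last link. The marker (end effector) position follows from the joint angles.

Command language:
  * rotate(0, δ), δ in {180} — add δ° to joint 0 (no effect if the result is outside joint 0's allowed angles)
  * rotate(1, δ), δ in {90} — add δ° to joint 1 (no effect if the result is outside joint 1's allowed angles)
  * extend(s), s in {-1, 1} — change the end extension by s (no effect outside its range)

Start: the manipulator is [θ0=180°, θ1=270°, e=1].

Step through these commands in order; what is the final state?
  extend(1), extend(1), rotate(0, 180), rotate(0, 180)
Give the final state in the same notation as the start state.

[θ0=180°, θ1=270°, e=1]

start: [θ0=180°, θ1=270°, e=1]
[1] after extend(1): [θ0=180°, θ1=270°, e=1]
[2] after extend(1): [θ0=180°, θ1=270°, e=1]
[3] after rotate(0, 180): [θ0=0°, θ1=270°, e=1]
[4] after rotate(0, 180): [θ0=180°, θ1=270°, e=1]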